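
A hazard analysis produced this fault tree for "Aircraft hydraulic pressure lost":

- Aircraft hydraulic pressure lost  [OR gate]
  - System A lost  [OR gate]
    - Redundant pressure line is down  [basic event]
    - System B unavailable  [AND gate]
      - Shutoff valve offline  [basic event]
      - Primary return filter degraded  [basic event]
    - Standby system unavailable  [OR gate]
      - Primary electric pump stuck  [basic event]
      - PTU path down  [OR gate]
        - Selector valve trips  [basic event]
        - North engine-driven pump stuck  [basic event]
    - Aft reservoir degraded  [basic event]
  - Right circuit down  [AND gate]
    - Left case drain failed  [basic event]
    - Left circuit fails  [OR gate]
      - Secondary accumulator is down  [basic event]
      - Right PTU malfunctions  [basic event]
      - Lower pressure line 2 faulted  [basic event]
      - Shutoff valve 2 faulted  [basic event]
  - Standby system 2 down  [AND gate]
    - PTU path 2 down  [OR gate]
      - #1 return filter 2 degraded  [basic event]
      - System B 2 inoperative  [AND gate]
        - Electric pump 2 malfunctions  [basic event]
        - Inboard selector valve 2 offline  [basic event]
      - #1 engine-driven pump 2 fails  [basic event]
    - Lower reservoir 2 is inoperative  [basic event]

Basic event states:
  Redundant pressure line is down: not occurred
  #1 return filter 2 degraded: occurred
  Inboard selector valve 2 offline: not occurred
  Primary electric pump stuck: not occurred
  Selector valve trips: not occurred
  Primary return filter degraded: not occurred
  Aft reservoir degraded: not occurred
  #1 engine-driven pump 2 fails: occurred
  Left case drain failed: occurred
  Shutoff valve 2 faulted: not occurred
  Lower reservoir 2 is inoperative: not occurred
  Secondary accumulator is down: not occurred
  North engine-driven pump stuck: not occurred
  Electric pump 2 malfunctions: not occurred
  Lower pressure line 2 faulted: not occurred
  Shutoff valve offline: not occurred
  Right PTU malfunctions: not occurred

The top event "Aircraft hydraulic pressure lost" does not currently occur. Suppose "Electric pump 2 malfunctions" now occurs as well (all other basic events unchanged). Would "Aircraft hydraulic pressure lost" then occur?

Counterfactual: set "Electric pump 2 malfunctions" to occurred.
System B unavailable [AND]: Shutoff valve offline=not, Primary return filter degraded=not → not all inputs occur → does not occur.
PTU path down [OR]: Selector valve trips=not, North engine-driven pump stuck=not → no input occurs → does not occur.
Standby system unavailable [OR]: Primary electric pump stuck=not, PTU path down=not → no input occurs → does not occur.
System A lost [OR]: Redundant pressure line is down=not, System B unavailable=not, Standby system unavailable=not, Aft reservoir degraded=not → no input occurs → does not occur.
Left circuit fails [OR]: Secondary accumulator is down=not, Right PTU malfunctions=not, Lower pressure line 2 faulted=not, Shutoff valve 2 faulted=not → no input occurs → does not occur.
Right circuit down [AND]: Left case drain failed=occurs, Left circuit fails=not → not all inputs occur → does not occur.
System B 2 inoperative [AND]: Electric pump 2 malfunctions=occurs, Inboard selector valve 2 offline=not → not all inputs occur → does not occur.
PTU path 2 down [OR]: #1 return filter 2 degraded=occurs, System B 2 inoperative=not, #1 engine-driven pump 2 fails=occurs → at least one input occurs → occurs.
Standby system 2 down [AND]: PTU path 2 down=occurs, Lower reservoir 2 is inoperative=not → not all inputs occur → does not occur.
Aircraft hydraulic pressure lost [OR]: System A lost=not, Right circuit down=not, Standby system 2 down=not → no input occurs → does not occur.

No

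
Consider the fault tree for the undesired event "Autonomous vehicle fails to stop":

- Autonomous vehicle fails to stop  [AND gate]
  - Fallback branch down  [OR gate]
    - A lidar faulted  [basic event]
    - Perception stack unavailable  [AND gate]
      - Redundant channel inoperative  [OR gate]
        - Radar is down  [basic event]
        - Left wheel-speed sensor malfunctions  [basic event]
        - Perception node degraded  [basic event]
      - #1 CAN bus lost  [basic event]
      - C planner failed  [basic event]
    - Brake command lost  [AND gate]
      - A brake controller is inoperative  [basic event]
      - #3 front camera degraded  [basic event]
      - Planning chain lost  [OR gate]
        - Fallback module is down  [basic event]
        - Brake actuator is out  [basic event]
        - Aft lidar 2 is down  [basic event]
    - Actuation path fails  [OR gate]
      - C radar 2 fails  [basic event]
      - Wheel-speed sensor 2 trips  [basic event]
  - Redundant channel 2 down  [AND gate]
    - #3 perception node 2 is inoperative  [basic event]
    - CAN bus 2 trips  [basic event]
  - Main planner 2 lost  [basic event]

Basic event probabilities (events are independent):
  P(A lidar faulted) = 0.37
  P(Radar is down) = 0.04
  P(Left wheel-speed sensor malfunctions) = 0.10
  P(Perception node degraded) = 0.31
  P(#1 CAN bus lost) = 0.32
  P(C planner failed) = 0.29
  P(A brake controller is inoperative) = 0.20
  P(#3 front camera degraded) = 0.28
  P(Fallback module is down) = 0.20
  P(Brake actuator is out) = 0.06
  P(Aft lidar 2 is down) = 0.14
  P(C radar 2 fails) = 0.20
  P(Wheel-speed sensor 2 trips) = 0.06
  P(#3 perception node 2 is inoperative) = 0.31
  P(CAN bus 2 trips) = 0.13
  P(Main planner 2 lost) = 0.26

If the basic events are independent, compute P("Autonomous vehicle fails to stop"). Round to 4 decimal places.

P(Redundant channel inoperative) [OR] = 1 − (1−0.04) × (1−0.10) × (1−0.31) = 0.403840
P(Perception stack unavailable) [AND] = 0.403840 × 0.32 × 0.29 = 0.037476
P(Planning chain lost) [OR] = 1 − (1−0.20) × (1−0.06) × (1−0.14) = 0.353280
P(Brake command lost) [AND] = 0.20 × 0.28 × 0.353280 = 0.019784
P(Actuation path fails) [OR] = 1 − (1−0.20) × (1−0.06) = 0.248000
P(Fallback branch down) [OR] = 1 − (1−0.37) × (1−0.037476) × (1−0.019784) × (1−0.248000) = 0.553016
P(Redundant channel 2 down) [AND] = 0.31 × 0.13 = 0.040300
P(Autonomous vehicle fails to stop) [AND] = 0.553016 × 0.040300 × 0.26 = 0.005795
Rounded to 4 decimal places: P(Autonomous vehicle fails to stop) ≈ 0.0058.

0.0058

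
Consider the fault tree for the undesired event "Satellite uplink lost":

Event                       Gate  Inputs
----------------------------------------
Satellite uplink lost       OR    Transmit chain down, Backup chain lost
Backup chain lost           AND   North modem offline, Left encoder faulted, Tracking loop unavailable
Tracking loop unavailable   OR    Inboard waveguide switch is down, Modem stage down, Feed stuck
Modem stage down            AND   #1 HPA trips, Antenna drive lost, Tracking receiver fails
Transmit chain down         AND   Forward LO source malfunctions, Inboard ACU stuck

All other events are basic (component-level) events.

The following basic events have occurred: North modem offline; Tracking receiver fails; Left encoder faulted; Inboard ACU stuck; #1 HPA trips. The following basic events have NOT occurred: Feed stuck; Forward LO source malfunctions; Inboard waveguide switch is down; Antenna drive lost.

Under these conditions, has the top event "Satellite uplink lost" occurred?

No

Transmit chain down [AND]: Forward LO source malfunctions=not, Inboard ACU stuck=occurs → not all inputs occur → does not occur.
Modem stage down [AND]: #1 HPA trips=occurs, Antenna drive lost=not, Tracking receiver fails=occurs → not all inputs occur → does not occur.
Tracking loop unavailable [OR]: Inboard waveguide switch is down=not, Modem stage down=not, Feed stuck=not → no input occurs → does not occur.
Backup chain lost [AND]: North modem offline=occurs, Left encoder faulted=occurs, Tracking loop unavailable=not → not all inputs occur → does not occur.
Satellite uplink lost [OR]: Transmit chain down=not, Backup chain lost=not → no input occurs → does not occur.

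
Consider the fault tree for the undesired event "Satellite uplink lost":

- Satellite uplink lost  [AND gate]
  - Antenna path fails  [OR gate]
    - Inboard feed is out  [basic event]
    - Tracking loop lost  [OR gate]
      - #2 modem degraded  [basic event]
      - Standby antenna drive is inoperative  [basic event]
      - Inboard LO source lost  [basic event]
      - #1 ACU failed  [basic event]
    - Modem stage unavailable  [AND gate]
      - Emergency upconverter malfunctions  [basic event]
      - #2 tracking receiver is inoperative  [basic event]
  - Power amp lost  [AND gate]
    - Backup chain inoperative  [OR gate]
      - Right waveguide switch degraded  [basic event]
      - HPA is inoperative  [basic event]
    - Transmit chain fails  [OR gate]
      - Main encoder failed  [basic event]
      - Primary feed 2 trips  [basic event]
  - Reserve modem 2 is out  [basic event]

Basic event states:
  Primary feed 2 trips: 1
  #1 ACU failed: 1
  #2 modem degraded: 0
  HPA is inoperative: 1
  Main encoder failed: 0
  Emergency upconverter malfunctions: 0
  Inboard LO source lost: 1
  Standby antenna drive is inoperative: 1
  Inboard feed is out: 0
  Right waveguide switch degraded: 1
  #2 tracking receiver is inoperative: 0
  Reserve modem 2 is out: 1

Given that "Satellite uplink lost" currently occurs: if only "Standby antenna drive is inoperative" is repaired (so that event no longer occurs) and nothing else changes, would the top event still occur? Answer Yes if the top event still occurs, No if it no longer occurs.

Counterfactual: set "Standby antenna drive is inoperative" to not occurred.
Tracking loop lost [OR]: #2 modem degraded=not, Standby antenna drive is inoperative=not, Inboard LO source lost=occurs, #1 ACU failed=occurs → at least one input occurs → occurs.
Modem stage unavailable [AND]: Emergency upconverter malfunctions=not, #2 tracking receiver is inoperative=not → not all inputs occur → does not occur.
Antenna path fails [OR]: Inboard feed is out=not, Tracking loop lost=occurs, Modem stage unavailable=not → at least one input occurs → occurs.
Backup chain inoperative [OR]: Right waveguide switch degraded=occurs, HPA is inoperative=occurs → at least one input occurs → occurs.
Transmit chain fails [OR]: Main encoder failed=not, Primary feed 2 trips=occurs → at least one input occurs → occurs.
Power amp lost [AND]: Backup chain inoperative=occurs, Transmit chain fails=occurs → all inputs occur → occurs.
Satellite uplink lost [AND]: Antenna path fails=occurs, Power amp lost=occurs, Reserve modem 2 is out=occurs → all inputs occur → occurs.

Yes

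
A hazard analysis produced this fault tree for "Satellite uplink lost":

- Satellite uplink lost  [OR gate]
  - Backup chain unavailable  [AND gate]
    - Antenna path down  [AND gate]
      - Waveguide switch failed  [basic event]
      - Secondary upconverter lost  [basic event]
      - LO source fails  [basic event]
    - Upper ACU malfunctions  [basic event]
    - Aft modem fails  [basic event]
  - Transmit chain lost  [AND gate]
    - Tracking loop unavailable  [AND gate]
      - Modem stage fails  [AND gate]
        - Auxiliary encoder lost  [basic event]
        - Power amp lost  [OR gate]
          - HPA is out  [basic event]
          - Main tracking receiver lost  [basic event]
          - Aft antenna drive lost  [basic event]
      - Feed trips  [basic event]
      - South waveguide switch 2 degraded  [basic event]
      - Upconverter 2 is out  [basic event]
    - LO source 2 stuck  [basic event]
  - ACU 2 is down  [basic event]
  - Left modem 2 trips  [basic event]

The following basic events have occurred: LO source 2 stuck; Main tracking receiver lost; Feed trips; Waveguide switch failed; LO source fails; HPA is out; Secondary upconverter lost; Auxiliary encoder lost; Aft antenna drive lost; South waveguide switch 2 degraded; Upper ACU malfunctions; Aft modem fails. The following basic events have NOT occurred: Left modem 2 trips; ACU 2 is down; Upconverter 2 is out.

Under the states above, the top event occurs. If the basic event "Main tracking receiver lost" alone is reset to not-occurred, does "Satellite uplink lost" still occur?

Yes

Counterfactual: set "Main tracking receiver lost" to not occurred.
Antenna path down [AND]: Waveguide switch failed=occurs, Secondary upconverter lost=occurs, LO source fails=occurs → all inputs occur → occurs.
Backup chain unavailable [AND]: Antenna path down=occurs, Upper ACU malfunctions=occurs, Aft modem fails=occurs → all inputs occur → occurs.
Power amp lost [OR]: HPA is out=occurs, Main tracking receiver lost=not, Aft antenna drive lost=occurs → at least one input occurs → occurs.
Modem stage fails [AND]: Auxiliary encoder lost=occurs, Power amp lost=occurs → all inputs occur → occurs.
Tracking loop unavailable [AND]: Modem stage fails=occurs, Feed trips=occurs, South waveguide switch 2 degraded=occurs, Upconverter 2 is out=not → not all inputs occur → does not occur.
Transmit chain lost [AND]: Tracking loop unavailable=not, LO source 2 stuck=occurs → not all inputs occur → does not occur.
Satellite uplink lost [OR]: Backup chain unavailable=occurs, Transmit chain lost=not, ACU 2 is down=not, Left modem 2 trips=not → at least one input occurs → occurs.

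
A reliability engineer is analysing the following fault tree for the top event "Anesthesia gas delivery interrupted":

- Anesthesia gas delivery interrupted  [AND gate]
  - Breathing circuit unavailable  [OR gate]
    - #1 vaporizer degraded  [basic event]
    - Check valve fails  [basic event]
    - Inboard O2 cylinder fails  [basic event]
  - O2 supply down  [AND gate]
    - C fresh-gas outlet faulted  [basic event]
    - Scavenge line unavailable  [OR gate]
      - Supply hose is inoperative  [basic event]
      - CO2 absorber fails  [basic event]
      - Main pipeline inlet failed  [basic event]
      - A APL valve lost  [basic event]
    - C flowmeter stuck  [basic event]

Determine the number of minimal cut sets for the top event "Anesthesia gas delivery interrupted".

Breathing circuit unavailable [OR]: union of children's cut sets → 3 cut set(s).
Scavenge line unavailable [OR]: union of children's cut sets → 4 cut set(s).
O2 supply down [AND]: one cut set from each child combined → 1 × 4 × 1 = 4 cut set(s).
Anesthesia gas delivery interrupted [AND]: one cut set from each child combined → 3 × 4 = 12 cut set(s).

12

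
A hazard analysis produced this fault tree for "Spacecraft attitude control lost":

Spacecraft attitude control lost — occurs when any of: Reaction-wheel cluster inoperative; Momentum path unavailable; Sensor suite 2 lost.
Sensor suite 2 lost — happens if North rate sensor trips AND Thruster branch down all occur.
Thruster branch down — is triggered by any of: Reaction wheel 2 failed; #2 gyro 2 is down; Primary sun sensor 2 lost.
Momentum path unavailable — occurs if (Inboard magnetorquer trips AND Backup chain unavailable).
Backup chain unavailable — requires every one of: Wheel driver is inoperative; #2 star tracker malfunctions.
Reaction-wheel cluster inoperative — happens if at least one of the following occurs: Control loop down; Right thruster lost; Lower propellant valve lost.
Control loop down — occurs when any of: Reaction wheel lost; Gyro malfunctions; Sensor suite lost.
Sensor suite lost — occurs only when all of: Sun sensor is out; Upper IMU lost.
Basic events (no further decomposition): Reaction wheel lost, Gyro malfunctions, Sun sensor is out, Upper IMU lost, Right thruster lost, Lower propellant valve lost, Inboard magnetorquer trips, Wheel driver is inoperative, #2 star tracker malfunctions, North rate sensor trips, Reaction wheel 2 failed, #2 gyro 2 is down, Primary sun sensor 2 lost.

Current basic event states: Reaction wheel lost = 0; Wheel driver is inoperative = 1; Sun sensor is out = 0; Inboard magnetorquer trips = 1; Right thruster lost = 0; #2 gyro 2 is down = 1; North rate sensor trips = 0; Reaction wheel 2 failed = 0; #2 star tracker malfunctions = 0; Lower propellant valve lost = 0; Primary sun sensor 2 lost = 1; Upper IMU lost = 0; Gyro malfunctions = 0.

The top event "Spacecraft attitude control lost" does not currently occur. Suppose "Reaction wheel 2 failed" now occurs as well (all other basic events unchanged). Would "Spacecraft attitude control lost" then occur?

No

Counterfactual: set "Reaction wheel 2 failed" to occurred.
Sensor suite lost [AND]: Sun sensor is out=not, Upper IMU lost=not → not all inputs occur → does not occur.
Control loop down [OR]: Reaction wheel lost=not, Gyro malfunctions=not, Sensor suite lost=not → no input occurs → does not occur.
Reaction-wheel cluster inoperative [OR]: Control loop down=not, Right thruster lost=not, Lower propellant valve lost=not → no input occurs → does not occur.
Backup chain unavailable [AND]: Wheel driver is inoperative=occurs, #2 star tracker malfunctions=not → not all inputs occur → does not occur.
Momentum path unavailable [AND]: Inboard magnetorquer trips=occurs, Backup chain unavailable=not → not all inputs occur → does not occur.
Thruster branch down [OR]: Reaction wheel 2 failed=occurs, #2 gyro 2 is down=occurs, Primary sun sensor 2 lost=occurs → at least one input occurs → occurs.
Sensor suite 2 lost [AND]: North rate sensor trips=not, Thruster branch down=occurs → not all inputs occur → does not occur.
Spacecraft attitude control lost [OR]: Reaction-wheel cluster inoperative=not, Momentum path unavailable=not, Sensor suite 2 lost=not → no input occurs → does not occur.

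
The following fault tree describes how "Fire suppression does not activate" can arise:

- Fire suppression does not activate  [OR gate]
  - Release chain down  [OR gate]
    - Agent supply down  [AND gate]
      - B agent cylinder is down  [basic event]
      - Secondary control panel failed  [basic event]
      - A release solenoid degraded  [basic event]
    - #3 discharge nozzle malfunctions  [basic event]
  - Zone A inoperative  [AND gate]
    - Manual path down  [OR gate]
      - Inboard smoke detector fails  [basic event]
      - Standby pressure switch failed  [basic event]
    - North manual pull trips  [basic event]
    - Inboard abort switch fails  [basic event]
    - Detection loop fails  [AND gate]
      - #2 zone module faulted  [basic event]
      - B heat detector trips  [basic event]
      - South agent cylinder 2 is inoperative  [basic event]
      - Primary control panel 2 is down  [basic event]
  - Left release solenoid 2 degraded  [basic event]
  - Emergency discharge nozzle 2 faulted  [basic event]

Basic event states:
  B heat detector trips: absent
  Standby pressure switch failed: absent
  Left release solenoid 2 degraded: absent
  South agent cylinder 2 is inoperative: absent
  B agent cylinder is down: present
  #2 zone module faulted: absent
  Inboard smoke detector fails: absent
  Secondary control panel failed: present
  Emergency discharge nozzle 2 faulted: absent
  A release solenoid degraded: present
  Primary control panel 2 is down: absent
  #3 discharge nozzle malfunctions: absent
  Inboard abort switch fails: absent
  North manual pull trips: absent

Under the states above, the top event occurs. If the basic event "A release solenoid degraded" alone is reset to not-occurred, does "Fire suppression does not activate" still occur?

Counterfactual: set "A release solenoid degraded" to not occurred.
Agent supply down [AND]: B agent cylinder is down=occurs, Secondary control panel failed=occurs, A release solenoid degraded=not → not all inputs occur → does not occur.
Release chain down [OR]: Agent supply down=not, #3 discharge nozzle malfunctions=not → no input occurs → does not occur.
Manual path down [OR]: Inboard smoke detector fails=not, Standby pressure switch failed=not → no input occurs → does not occur.
Detection loop fails [AND]: #2 zone module faulted=not, B heat detector trips=not, South agent cylinder 2 is inoperative=not, Primary control panel 2 is down=not → not all inputs occur → does not occur.
Zone A inoperative [AND]: Manual path down=not, North manual pull trips=not, Inboard abort switch fails=not, Detection loop fails=not → not all inputs occur → does not occur.
Fire suppression does not activate [OR]: Release chain down=not, Zone A inoperative=not, Left release solenoid 2 degraded=not, Emergency discharge nozzle 2 faulted=not → no input occurs → does not occur.

No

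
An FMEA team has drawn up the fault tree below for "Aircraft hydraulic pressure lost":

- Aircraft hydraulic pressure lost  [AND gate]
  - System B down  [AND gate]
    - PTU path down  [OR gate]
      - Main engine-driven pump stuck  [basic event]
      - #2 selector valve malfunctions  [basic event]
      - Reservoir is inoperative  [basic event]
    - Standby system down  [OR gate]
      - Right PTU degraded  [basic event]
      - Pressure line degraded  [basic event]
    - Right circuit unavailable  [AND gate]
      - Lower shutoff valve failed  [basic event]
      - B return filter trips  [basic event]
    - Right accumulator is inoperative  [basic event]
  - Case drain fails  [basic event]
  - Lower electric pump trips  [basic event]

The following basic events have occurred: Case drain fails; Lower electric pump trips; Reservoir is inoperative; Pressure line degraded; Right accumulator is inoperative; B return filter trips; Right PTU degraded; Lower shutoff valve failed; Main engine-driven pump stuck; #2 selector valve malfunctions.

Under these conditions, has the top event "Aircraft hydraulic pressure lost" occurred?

Yes

PTU path down [OR]: Main engine-driven pump stuck=occurs, #2 selector valve malfunctions=occurs, Reservoir is inoperative=occurs → at least one input occurs → occurs.
Standby system down [OR]: Right PTU degraded=occurs, Pressure line degraded=occurs → at least one input occurs → occurs.
Right circuit unavailable [AND]: Lower shutoff valve failed=occurs, B return filter trips=occurs → all inputs occur → occurs.
System B down [AND]: PTU path down=occurs, Standby system down=occurs, Right circuit unavailable=occurs, Right accumulator is inoperative=occurs → all inputs occur → occurs.
Aircraft hydraulic pressure lost [AND]: System B down=occurs, Case drain fails=occurs, Lower electric pump trips=occurs → all inputs occur → occurs.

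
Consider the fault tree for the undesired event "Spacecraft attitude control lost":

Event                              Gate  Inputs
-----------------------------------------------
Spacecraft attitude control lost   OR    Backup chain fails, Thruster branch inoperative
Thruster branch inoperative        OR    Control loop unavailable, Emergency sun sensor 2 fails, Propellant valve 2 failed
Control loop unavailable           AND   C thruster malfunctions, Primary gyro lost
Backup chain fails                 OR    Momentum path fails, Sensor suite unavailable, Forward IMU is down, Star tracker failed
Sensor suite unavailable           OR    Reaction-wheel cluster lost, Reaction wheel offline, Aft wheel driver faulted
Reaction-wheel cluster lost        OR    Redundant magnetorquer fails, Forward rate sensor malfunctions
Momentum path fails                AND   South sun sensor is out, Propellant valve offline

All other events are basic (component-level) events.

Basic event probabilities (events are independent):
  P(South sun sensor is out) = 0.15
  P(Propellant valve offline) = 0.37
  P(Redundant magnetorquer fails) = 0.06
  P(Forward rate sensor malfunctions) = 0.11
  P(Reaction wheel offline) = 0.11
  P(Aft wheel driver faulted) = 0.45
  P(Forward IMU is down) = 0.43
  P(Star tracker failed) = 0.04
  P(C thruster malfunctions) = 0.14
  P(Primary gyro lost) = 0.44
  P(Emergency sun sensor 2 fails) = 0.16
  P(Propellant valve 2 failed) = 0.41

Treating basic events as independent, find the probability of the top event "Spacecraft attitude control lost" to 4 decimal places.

P(Momentum path fails) [AND] = 0.15 × 0.37 = 0.055500
P(Reaction-wheel cluster lost) [OR] = 1 − (1−0.06) × (1−0.11) = 0.163400
P(Sensor suite unavailable) [OR] = 1 − (1−0.163400) × (1−0.11) × (1−0.45) = 0.590484
P(Backup chain fails) [OR] = 1 − (1−0.055500) × (1−0.590484) × (1−0.43) × (1−0.04) = 0.788350
P(Control loop unavailable) [AND] = 0.14 × 0.44 = 0.061600
P(Thruster branch inoperative) [OR] = 1 − (1−0.061600) × (1−0.16) × (1−0.41) = 0.534929
P(Spacecraft attitude control lost) [OR] = 1 − (1−0.788350) × (1−0.534929) = 0.901568
Rounded to 4 decimal places: P(Spacecraft attitude control lost) ≈ 0.9016.

0.9016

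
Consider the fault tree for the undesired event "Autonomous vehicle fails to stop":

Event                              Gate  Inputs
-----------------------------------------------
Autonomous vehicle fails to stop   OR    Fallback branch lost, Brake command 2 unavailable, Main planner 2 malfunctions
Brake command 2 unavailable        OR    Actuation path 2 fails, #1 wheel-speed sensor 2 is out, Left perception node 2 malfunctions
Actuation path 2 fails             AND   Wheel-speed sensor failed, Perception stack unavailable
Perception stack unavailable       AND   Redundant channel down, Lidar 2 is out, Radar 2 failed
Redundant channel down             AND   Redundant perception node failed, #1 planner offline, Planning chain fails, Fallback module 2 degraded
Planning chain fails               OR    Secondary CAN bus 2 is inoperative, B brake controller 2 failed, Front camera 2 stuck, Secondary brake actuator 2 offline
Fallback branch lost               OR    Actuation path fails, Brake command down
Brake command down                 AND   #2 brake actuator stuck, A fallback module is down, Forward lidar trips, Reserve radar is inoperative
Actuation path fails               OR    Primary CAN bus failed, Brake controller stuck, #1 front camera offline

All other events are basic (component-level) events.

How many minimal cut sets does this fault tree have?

Actuation path fails [OR]: union of children's cut sets → 3 cut set(s).
Brake command down [AND]: one cut set from each child combined → 1 × 1 × 1 × 1 = 1 cut set(s).
Fallback branch lost [OR]: union of children's cut sets → 4 cut set(s).
Planning chain fails [OR]: union of children's cut sets → 4 cut set(s).
Redundant channel down [AND]: one cut set from each child combined → 1 × 1 × 4 × 1 = 4 cut set(s).
Perception stack unavailable [AND]: one cut set from each child combined → 4 × 1 × 1 = 4 cut set(s).
Actuation path 2 fails [AND]: one cut set from each child combined → 1 × 4 = 4 cut set(s).
Brake command 2 unavailable [OR]: union of children's cut sets → 6 cut set(s).
Autonomous vehicle fails to stop [OR]: union of children's cut sets → 11 cut set(s).

11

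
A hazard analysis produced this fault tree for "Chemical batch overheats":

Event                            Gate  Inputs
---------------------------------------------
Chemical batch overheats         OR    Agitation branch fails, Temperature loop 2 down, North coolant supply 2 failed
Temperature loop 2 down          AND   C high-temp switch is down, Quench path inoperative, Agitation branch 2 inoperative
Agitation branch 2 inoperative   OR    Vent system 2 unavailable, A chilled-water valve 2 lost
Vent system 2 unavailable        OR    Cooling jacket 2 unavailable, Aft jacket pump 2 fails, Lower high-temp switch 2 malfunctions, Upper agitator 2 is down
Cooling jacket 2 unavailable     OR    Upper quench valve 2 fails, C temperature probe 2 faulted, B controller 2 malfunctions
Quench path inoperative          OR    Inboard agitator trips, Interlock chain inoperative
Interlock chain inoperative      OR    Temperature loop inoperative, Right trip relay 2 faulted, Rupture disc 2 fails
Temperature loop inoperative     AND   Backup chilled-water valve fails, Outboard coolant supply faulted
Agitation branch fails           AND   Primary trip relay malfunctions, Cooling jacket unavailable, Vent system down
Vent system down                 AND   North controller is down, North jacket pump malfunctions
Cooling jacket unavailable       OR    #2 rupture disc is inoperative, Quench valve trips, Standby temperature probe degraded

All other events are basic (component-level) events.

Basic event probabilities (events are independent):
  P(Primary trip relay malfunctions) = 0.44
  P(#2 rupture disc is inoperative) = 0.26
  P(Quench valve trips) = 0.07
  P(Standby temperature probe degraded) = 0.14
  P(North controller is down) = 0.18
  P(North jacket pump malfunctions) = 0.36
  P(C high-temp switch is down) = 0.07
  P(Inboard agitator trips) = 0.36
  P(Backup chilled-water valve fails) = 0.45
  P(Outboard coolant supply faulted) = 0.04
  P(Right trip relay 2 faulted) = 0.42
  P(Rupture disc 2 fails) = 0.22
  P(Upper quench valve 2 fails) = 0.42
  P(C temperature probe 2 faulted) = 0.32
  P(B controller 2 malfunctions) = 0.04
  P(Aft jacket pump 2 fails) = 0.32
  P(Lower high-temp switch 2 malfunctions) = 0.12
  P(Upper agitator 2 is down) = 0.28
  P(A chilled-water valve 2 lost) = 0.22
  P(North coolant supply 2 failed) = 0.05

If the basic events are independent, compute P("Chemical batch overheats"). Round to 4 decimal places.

P(Cooling jacket unavailable) [OR] = 1 − (1−0.26) × (1−0.07) × (1−0.14) = 0.408148
P(Vent system down) [AND] = 0.18 × 0.36 = 0.064800
P(Agitation branch fails) [AND] = 0.44 × 0.408148 × 0.064800 = 0.011637
P(Temperature loop inoperative) [AND] = 0.45 × 0.04 = 0.018000
P(Interlock chain inoperative) [OR] = 1 − (1−0.018000) × (1−0.42) × (1−0.22) = 0.555743
P(Quench path inoperative) [OR] = 1 − (1−0.36) × (1−0.555743) = 0.715676
P(Cooling jacket 2 unavailable) [OR] = 1 − (1−0.42) × (1−0.32) × (1−0.04) = 0.621376
P(Vent system 2 unavailable) [OR] = 1 − (1−0.621376) × (1−0.32) × (1−0.12) × (1−0.28) = 0.836871
P(Agitation branch 2 inoperative) [OR] = 1 − (1−0.836871) × (1−0.22) = 0.872759
P(Temperature loop 2 down) [AND] = 0.07 × 0.715676 × 0.872759 = 0.043723
P(Chemical batch overheats) [OR] = 1 − (1−0.011637) × (1−0.043723) × (1−0.05) = 0.102109
Rounded to 4 decimal places: P(Chemical batch overheats) ≈ 0.1021.

0.1021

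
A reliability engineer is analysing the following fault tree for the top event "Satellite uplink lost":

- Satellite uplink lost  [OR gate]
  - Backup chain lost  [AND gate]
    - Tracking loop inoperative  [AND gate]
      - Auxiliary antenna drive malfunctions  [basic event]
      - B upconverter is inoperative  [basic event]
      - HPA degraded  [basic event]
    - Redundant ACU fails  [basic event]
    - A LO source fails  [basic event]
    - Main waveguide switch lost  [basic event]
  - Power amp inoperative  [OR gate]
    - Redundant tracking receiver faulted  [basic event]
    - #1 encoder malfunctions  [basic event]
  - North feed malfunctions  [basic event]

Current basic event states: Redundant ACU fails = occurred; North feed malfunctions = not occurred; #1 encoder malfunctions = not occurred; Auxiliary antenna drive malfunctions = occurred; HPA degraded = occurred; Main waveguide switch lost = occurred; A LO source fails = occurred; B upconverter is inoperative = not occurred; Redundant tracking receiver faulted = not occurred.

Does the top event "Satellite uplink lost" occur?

Tracking loop inoperative [AND]: Auxiliary antenna drive malfunctions=occurs, B upconverter is inoperative=not, HPA degraded=occurs → not all inputs occur → does not occur.
Backup chain lost [AND]: Tracking loop inoperative=not, Redundant ACU fails=occurs, A LO source fails=occurs, Main waveguide switch lost=occurs → not all inputs occur → does not occur.
Power amp inoperative [OR]: Redundant tracking receiver faulted=not, #1 encoder malfunctions=not → no input occurs → does not occur.
Satellite uplink lost [OR]: Backup chain lost=not, Power amp inoperative=not, North feed malfunctions=not → no input occurs → does not occur.

No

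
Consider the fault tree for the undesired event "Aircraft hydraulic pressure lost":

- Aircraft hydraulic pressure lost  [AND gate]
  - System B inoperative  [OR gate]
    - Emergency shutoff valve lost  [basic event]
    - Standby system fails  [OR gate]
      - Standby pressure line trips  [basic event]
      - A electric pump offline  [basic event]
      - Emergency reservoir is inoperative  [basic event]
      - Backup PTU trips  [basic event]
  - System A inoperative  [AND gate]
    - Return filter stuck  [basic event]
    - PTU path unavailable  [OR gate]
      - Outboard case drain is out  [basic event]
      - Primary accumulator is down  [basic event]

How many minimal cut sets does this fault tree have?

10

Standby system fails [OR]: union of children's cut sets → 4 cut set(s).
System B inoperative [OR]: union of children's cut sets → 5 cut set(s).
PTU path unavailable [OR]: union of children's cut sets → 2 cut set(s).
System A inoperative [AND]: one cut set from each child combined → 1 × 2 = 2 cut set(s).
Aircraft hydraulic pressure lost [AND]: one cut set from each child combined → 5 × 2 = 10 cut set(s).
Minimal cut sets: {Emergency shutoff valve lost, Outboard case drain is out, Return filter stuck}; {Emergency shutoff valve lost, Primary accumulator is down, Return filter stuck}; {Outboard case drain is out, Return filter stuck, Standby pressure line trips}; {Primary accumulator is down, Return filter stuck, Standby pressure line trips}; {A electric pump offline, Outboard case drain is out, Return filter stuck}; {A electric pump offline, Primary accumulator is down, Return filter stuck}; {Emergency reservoir is inoperative, Outboard case drain is out, Return filter stuck}; {Emergency reservoir is inoperative, Primary accumulator is down, Return filter stuck}; {Backup PTU trips, Outboard case drain is out, Return filter stuck}; {Backup PTU trips, Primary accumulator is down, Return filter stuck}.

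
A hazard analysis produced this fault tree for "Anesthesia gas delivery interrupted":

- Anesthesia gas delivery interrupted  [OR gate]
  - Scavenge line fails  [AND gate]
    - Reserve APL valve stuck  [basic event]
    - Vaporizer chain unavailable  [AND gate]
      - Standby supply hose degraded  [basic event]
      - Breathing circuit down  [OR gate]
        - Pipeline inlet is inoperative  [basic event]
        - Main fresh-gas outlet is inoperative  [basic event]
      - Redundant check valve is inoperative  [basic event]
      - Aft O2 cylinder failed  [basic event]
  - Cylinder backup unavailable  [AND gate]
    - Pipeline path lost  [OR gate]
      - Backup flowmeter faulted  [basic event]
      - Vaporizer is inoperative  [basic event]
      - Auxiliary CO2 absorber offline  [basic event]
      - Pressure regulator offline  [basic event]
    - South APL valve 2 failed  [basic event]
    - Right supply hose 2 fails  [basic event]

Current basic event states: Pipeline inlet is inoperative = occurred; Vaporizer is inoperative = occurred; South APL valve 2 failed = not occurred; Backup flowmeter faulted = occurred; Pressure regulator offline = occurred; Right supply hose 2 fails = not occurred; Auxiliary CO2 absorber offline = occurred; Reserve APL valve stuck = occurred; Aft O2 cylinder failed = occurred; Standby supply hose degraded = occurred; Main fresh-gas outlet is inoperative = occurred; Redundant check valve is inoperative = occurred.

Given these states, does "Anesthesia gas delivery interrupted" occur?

Yes

Breathing circuit down [OR]: Pipeline inlet is inoperative=occurs, Main fresh-gas outlet is inoperative=occurs → at least one input occurs → occurs.
Vaporizer chain unavailable [AND]: Standby supply hose degraded=occurs, Breathing circuit down=occurs, Redundant check valve is inoperative=occurs, Aft O2 cylinder failed=occurs → all inputs occur → occurs.
Scavenge line fails [AND]: Reserve APL valve stuck=occurs, Vaporizer chain unavailable=occurs → all inputs occur → occurs.
Pipeline path lost [OR]: Backup flowmeter faulted=occurs, Vaporizer is inoperative=occurs, Auxiliary CO2 absorber offline=occurs, Pressure regulator offline=occurs → at least one input occurs → occurs.
Cylinder backup unavailable [AND]: Pipeline path lost=occurs, South APL valve 2 failed=not, Right supply hose 2 fails=not → not all inputs occur → does not occur.
Anesthesia gas delivery interrupted [OR]: Scavenge line fails=occurs, Cylinder backup unavailable=not → at least one input occurs → occurs.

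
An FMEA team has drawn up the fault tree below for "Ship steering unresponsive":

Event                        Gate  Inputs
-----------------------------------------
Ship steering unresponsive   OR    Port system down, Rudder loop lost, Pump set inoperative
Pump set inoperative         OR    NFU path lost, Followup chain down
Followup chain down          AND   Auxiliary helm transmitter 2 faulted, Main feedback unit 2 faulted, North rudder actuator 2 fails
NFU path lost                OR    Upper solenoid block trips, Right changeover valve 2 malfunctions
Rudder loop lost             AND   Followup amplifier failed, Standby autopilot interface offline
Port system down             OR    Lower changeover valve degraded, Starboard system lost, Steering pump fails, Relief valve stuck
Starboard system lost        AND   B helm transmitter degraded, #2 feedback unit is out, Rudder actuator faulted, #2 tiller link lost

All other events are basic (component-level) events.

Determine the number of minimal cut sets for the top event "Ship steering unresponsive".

8

Starboard system lost [AND]: one cut set from each child combined → 1 × 1 × 1 × 1 = 1 cut set(s).
Port system down [OR]: union of children's cut sets → 4 cut set(s).
Rudder loop lost [AND]: one cut set from each child combined → 1 × 1 = 1 cut set(s).
NFU path lost [OR]: union of children's cut sets → 2 cut set(s).
Followup chain down [AND]: one cut set from each child combined → 1 × 1 × 1 = 1 cut set(s).
Pump set inoperative [OR]: union of children's cut sets → 3 cut set(s).
Ship steering unresponsive [OR]: union of children's cut sets → 8 cut set(s).
Minimal cut sets: {Lower changeover valve degraded}; {#2 feedback unit is out, #2 tiller link lost, B helm transmitter degraded, Rudder actuator faulted}; {Steering pump fails}; {Relief valve stuck}; {Followup amplifier failed, Standby autopilot interface offline}; {Upper solenoid block trips}; {Right changeover valve 2 malfunctions}; {Auxiliary helm transmitter 2 faulted, Main feedback unit 2 faulted, North rudder actuator 2 fails}.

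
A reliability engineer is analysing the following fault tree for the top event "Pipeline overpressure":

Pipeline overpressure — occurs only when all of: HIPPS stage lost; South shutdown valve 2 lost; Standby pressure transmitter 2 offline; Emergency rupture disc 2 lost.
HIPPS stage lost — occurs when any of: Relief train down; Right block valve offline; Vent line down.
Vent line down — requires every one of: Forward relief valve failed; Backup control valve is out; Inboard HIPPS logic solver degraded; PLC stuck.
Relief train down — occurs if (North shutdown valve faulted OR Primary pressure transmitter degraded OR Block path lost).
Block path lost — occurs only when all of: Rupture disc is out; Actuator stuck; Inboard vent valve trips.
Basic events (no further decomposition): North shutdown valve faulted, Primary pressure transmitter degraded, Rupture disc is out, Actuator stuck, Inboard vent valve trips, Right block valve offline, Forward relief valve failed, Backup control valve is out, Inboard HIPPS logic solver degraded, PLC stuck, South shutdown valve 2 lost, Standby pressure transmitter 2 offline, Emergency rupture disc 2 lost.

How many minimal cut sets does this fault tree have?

5

Block path lost [AND]: one cut set from each child combined → 1 × 1 × 1 = 1 cut set(s).
Relief train down [OR]: union of children's cut sets → 3 cut set(s).
Vent line down [AND]: one cut set from each child combined → 1 × 1 × 1 × 1 = 1 cut set(s).
HIPPS stage lost [OR]: union of children's cut sets → 5 cut set(s).
Pipeline overpressure [AND]: one cut set from each child combined → 5 × 1 × 1 × 1 = 5 cut set(s).
Minimal cut sets: {Emergency rupture disc 2 lost, North shutdown valve faulted, South shutdown valve 2 lost, Standby pressure transmitter 2 offline}; {Emergency rupture disc 2 lost, Primary pressure transmitter degraded, South shutdown valve 2 lost, Standby pressure transmitter 2 offline}; {Actuator stuck, Emergency rupture disc 2 lost, Inboard vent valve trips, Rupture disc is out, South shutdown valve 2 lost, Standby pressure transmitter 2 offline}; {Emergency rupture disc 2 lost, Right block valve offline, South shutdown valve 2 lost, Standby pressure transmitter 2 offline}; {Backup control valve is out, Emergency rupture disc 2 lost, Forward relief valve failed, Inboard HIPPS logic solver degraded, PLC stuck, South shutdown valve 2 lost, Standby pressure transmitter 2 offline}.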